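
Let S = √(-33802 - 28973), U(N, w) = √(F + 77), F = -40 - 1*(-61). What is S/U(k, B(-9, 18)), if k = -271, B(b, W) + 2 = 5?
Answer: 45*I*√62/14 ≈ 25.309*I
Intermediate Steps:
F = 21 (F = -40 + 61 = 21)
B(b, W) = 3 (B(b, W) = -2 + 5 = 3)
U(N, w) = 7*√2 (U(N, w) = √(21 + 77) = √98 = 7*√2)
S = 45*I*√31 (S = √(-62775) = 45*I*√31 ≈ 250.55*I)
S/U(k, B(-9, 18)) = (45*I*√31)/((7*√2)) = (45*I*√31)*(√2/14) = 45*I*√62/14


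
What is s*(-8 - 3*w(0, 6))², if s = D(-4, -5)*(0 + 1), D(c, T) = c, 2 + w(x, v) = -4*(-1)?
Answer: -784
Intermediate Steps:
w(x, v) = 2 (w(x, v) = -2 - 4*(-1) = -2 + 4 = 2)
s = -4 (s = -4*(0 + 1) = -4*1 = -4)
s*(-8 - 3*w(0, 6))² = -4*(-8 - 3*2)² = -4*(-8 - 6)² = -4*(-14)² = -4*196 = -784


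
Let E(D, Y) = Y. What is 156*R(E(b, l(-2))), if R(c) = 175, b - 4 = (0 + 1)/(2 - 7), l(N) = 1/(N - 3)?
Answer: 27300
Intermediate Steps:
l(N) = 1/(-3 + N)
b = 19/5 (b = 4 + (0 + 1)/(2 - 7) = 4 + 1/(-5) = 4 + 1*(-1/5) = 4 - 1/5 = 19/5 ≈ 3.8000)
156*R(E(b, l(-2))) = 156*175 = 27300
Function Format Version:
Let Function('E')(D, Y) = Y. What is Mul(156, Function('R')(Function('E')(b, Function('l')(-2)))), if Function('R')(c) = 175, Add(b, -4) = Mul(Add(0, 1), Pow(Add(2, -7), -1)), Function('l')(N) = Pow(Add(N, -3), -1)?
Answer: 27300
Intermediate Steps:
Function('l')(N) = Pow(Add(-3, N), -1)
b = Rational(19, 5) (b = Add(4, Mul(Add(0, 1), Pow(Add(2, -7), -1))) = Add(4, Mul(1, Pow(-5, -1))) = Add(4, Mul(1, Rational(-1, 5))) = Add(4, Rational(-1, 5)) = Rational(19, 5) ≈ 3.8000)
Mul(156, Function('R')(Function('E')(b, Function('l')(-2)))) = Mul(156, 175) = 27300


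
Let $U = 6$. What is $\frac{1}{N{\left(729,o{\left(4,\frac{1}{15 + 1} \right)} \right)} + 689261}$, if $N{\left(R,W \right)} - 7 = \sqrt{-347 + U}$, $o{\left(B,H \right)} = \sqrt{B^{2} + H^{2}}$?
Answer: $\frac{689268}{475090376165} - \frac{i \sqrt{341}}{475090376165} \approx 1.4508 \cdot 10^{-6} - 3.8869 \cdot 10^{-11} i$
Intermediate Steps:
$N{\left(R,W \right)} = 7 + i \sqrt{341}$ ($N{\left(R,W \right)} = 7 + \sqrt{-347 + 6} = 7 + \sqrt{-341} = 7 + i \sqrt{341}$)
$\frac{1}{N{\left(729,o{\left(4,\frac{1}{15 + 1} \right)} \right)} + 689261} = \frac{1}{\left(7 + i \sqrt{341}\right) + 689261} = \frac{1}{689268 + i \sqrt{341}}$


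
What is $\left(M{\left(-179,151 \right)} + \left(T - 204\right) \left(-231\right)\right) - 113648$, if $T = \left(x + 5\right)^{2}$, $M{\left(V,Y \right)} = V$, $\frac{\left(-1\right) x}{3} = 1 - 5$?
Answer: $-133462$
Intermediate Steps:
$x = 12$ ($x = - 3 \left(1 - 5\right) = \left(-3\right) \left(-4\right) = 12$)
$T = 289$ ($T = \left(12 + 5\right)^{2} = 17^{2} = 289$)
$\left(M{\left(-179,151 \right)} + \left(T - 204\right) \left(-231\right)\right) - 113648 = \left(-179 + \left(289 - 204\right) \left(-231\right)\right) - 113648 = \left(-179 + 85 \left(-231\right)\right) - 113648 = \left(-179 - 19635\right) - 113648 = -19814 - 113648 = -133462$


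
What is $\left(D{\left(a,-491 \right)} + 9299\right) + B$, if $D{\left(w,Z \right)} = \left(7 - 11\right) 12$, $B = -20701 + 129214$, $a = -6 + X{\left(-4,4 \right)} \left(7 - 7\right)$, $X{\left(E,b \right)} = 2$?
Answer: $117764$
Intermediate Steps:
$a = -6$ ($a = -6 + 2 \left(7 - 7\right) = -6 + 2 \cdot 0 = -6 + 0 = -6$)
$B = 108513$
$D{\left(w,Z \right)} = -48$ ($D{\left(w,Z \right)} = \left(-4\right) 12 = -48$)
$\left(D{\left(a,-491 \right)} + 9299\right) + B = \left(-48 + 9299\right) + 108513 = 9251 + 108513 = 117764$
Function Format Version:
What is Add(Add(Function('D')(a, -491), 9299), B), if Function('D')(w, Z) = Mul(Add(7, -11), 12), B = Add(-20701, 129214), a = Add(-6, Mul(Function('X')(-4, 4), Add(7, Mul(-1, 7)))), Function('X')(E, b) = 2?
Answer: 117764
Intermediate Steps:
a = -6 (a = Add(-6, Mul(2, Add(7, Mul(-1, 7)))) = Add(-6, Mul(2, Add(7, -7))) = Add(-6, Mul(2, 0)) = Add(-6, 0) = -6)
B = 108513
Function('D')(w, Z) = -48 (Function('D')(w, Z) = Mul(-4, 12) = -48)
Add(Add(Function('D')(a, -491), 9299), B) = Add(Add(-48, 9299), 108513) = Add(9251, 108513) = 117764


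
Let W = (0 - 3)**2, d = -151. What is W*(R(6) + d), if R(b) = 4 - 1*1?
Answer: -1332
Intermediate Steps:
R(b) = 3 (R(b) = 4 - 1 = 3)
W = 9 (W = (-3)**2 = 9)
W*(R(6) + d) = 9*(3 - 151) = 9*(-148) = -1332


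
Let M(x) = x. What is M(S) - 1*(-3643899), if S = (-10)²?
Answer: 3643999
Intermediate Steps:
S = 100
M(S) - 1*(-3643899) = 100 - 1*(-3643899) = 100 + 3643899 = 3643999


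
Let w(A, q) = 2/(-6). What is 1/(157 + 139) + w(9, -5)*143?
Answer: -42325/888 ≈ -47.663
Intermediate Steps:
w(A, q) = -⅓ (w(A, q) = 2*(-⅙) = -⅓)
1/(157 + 139) + w(9, -5)*143 = 1/(157 + 139) - ⅓*143 = 1/296 - 143/3 = -42325/888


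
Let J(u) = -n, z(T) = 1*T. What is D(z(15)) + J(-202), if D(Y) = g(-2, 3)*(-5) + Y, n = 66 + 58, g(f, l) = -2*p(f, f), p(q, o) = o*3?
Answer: -169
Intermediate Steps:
p(q, o) = 3*o
z(T) = T
g(f, l) = -6*f
n = 124
D(Y) = -60 + Y (D(Y) = -6*(-2)*(-5) + Y = 12*(-5) + Y = -60 + Y)
J(u) = -124 (J(u) = -1*124 = -124)
D(z(15)) + J(-202) = (-60 + 15) - 124 = -45 - 124 = -169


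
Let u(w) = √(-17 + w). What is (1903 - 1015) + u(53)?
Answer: 894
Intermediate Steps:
(1903 - 1015) + u(53) = (1903 - 1015) + √(-17 + 53) = 888 + √36 = 888 + 6 = 894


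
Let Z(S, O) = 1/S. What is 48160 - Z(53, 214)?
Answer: 2552479/53 ≈ 48160.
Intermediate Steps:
48160 - Z(53, 214) = 48160 - 1/53 = 2552479/53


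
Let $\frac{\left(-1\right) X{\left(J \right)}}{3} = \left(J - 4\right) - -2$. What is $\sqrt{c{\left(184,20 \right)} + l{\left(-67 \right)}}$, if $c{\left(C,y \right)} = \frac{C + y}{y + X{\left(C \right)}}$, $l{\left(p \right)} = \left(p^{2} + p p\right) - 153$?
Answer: $\frac{\sqrt{610389599}}{263} \approx 93.939$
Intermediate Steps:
$X{\left(J \right)} = 6 - 3 J$ ($X{\left(J \right)} = - 3 \left(\left(J - 4\right) - -2\right) = - 3 \left(\left(J - 4\right) + 2\right) = - 3 \left(\left(-4 + J\right) + 2\right) = - 3 \left(-2 + J\right) = 6 - 3 J$)
$l{\left(p \right)} = -153 + 2 p^{2}$ ($l{\left(p \right)} = \left(p^{2} + p^{2}\right) - 153 = 2 p^{2} - 153 = -153 + 2 p^{2}$)
$c{\left(C,y \right)} = \frac{C + y}{6 + y - 3 C}$ ($c{\left(C,y \right)} = \frac{C + y}{y - \left(-6 + 3 C\right)} = \frac{C + y}{6 + y - 3 C}$)
$\sqrt{c{\left(184,20 \right)} + l{\left(-67 \right)}} = \sqrt{\frac{184 + 20}{6 + 20 - 552} - \left(153 - 2 \left(-67\right)^{2}\right)} = \sqrt{\frac{1}{6 + 20 - 552} \cdot 204 + \left(-153 + 2 \cdot 4489\right)} = \sqrt{\frac{1}{-526} \cdot 204 + \left(-153 + 8978\right)} = \sqrt{\left(- \frac{1}{526}\right) 204 + 8825} = \sqrt{- \frac{102}{263} + 8825} = \sqrt{\frac{2320873}{263}} = \frac{\sqrt{610389599}}{263}$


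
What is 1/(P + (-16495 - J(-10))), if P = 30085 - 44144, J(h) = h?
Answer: -1/30544 ≈ -3.2740e-5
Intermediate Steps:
P = -14059
1/(P + (-16495 - J(-10))) = 1/(-14059 + (-16495 - 1*(-10))) = 1/(-14059 + (-16495 + 10)) = 1/(-14059 - 16485) = 1/(-30544) = -1/30544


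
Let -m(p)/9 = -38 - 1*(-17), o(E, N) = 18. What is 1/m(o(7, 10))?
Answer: 1/189 ≈ 0.0052910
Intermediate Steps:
m(p) = 189 (m(p) = -9*(-38 - 1*(-17)) = -9*(-38 + 17) = -9*(-21) = 189)
1/m(o(7, 10)) = 1/189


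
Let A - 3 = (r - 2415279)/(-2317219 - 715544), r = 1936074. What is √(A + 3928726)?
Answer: 2*√1003752258223665406/1010921 ≈ 1982.1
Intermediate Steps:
A = 3192498/1010921 (A = 3 + (1936074 - 2415279)/(-2317219 - 715544) = 3 - 479205/(-3032763) = 3 - 479205*(-1/3032763) = 3 + 159735/1010921 = 3192498/1010921 ≈ 3.1580)
√(A + 3928726) = √(3192498/1010921 + 3928726) = √(3971634809144/1010921) = 2*√1003752258223665406/1010921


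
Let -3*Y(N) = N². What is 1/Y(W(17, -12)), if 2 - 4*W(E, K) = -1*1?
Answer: -16/3 ≈ -5.3333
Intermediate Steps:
W(E, K) = ¾ (W(E, K) = ½ - (-1)/4 = ½ - ¼*(-1) = ½ + ¼ = ¾)
Y(N) = -N²/3
1/Y(W(17, -12)) = 1/(-(¾)²/3) = 1/(-⅓*9/16) = 1/(-3/16) = -16/3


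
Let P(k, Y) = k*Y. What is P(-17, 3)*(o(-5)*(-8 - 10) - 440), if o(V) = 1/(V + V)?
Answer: 111741/5 ≈ 22348.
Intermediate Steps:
P(k, Y) = Y*k
o(V) = 1/(2*V)
P(-17, 3)*(o(-5)*(-8 - 10) - 440) = (3*(-17))*(((½)/(-5))*(-8 - 10) - 440) = -51*(((½)*(-⅕))*(-18) - 440) = -51*(-⅒*(-18) - 440) = -51*(9/5 - 440) = -51*(-2191/5) = 111741/5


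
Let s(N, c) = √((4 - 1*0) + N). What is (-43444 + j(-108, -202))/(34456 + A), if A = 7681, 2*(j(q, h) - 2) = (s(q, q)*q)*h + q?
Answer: -43496/42137 + 21816*I*√26/42137 ≈ -1.0323 + 2.64*I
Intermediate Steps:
s(N, c) = √(4 + N) (s(N, c) = √((4 + 0) + N) = √(4 + N))
j(q, h) = 2 + q/2 + h*q*√(4 + q)/2 (j(q, h) = 2 + ((√(4 + q)*q)*h + q)/2 = 2 + ((q*√(4 + q))*h + q)/2 = 2 + (h*q*√(4 + q) + q)/2 = 2 + (q + h*q*√(4 + q))/2 = 2 + (q/2 + h*q*√(4 + q)/2) = 2 + q/2 + h*q*√(4 + q)/2)
(-43444 + j(-108, -202))/(34456 + A) = (-43444 + (2 + (½)*(-108) + (½)*(-202)*(-108)*√(4 - 108)))/(34456 + 7681) = (-43444 + (2 - 54 + (½)*(-202)*(-108)*√(-104)))/42137 = (-43444 + (2 - 54 + (½)*(-202)*(-108)*(2*I*√26)))*(1/42137) = (-43444 + (2 - 54 + 21816*I*√26))*(1/42137) = (-43444 + (-52 + 21816*I*√26))*(1/42137) = (-43496 + 21816*I*√26)*(1/42137) = -43496/42137 + 21816*I*√26/42137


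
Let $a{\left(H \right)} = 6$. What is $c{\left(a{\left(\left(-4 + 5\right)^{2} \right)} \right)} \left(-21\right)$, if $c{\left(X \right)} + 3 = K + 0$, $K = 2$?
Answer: $21$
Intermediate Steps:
$c{\left(X \right)} = -1$ ($c{\left(X \right)} = -3 + \left(2 + 0\right) = -3 + 2 = -1$)
$c{\left(a{\left(\left(-4 + 5\right)^{2} \right)} \right)} \left(-21\right) = \left(-1\right) \left(-21\right) = 21$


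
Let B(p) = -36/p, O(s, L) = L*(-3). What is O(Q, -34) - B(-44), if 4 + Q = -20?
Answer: 1113/11 ≈ 101.18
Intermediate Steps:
Q = -24 (Q = -4 - 20 = -24)
O(s, L) = -3*L
O(Q, -34) - B(-44) = -3*(-34) - (-36)/(-44) = 102 - (-36)*(-1)/44 = 102 - 1*9/11 = 102 - 9/11 = 1113/11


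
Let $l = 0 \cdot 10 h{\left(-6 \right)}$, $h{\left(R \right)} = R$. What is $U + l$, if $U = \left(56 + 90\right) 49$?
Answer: $7154$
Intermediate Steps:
$U = 7154$ ($U = 146 \cdot 49 = 7154$)
$l = 0$ ($l = 0 \cdot 10 \left(-6\right) = 0 \left(-6\right) = 0$)
$U + l = 7154 + 0 = 7154$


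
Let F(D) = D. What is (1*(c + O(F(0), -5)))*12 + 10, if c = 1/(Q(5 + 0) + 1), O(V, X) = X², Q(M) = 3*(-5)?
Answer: 2164/7 ≈ 309.14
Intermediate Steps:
Q(M) = -15
c = -1/14 (c = 1/(-15 + 1) = 1/(-14) = -1/14 ≈ -0.071429)
(1*(c + O(F(0), -5)))*12 + 10 = (1*(-1/14 + (-5)²))*12 + 10 = (1*(-1/14 + 25))*12 + 10 = (1*(349/14))*12 + 10 = (349/14)*12 + 10 = 2094/7 + 10 = 2164/7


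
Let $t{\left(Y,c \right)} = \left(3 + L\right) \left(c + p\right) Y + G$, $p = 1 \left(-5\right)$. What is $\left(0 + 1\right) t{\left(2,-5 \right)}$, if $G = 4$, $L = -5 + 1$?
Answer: $24$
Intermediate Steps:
$L = -4$
$p = -5$
$t{\left(Y,c \right)} = 4 + Y \left(5 - c\right)$ ($t{\left(Y,c \right)} = \left(3 - 4\right) \left(c - 5\right) Y + 4 = - (-5 + c) Y + 4 = \left(5 - c\right) Y + 4 = Y \left(5 - c\right) + 4 = 4 + Y \left(5 - c\right)$)
$\left(0 + 1\right) t{\left(2,-5 \right)} = \left(0 + 1\right) \left(4 + 5 \cdot 2 - 2 \left(-5\right)\right) = 1 \left(4 + 10 + 10\right) = 1 \cdot 24 = 24$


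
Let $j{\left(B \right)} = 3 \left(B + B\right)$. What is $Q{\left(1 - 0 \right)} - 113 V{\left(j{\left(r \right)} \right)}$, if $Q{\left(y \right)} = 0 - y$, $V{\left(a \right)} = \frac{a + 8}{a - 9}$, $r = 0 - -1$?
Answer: $\frac{1579}{3} \approx 526.33$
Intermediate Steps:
$r = 1$ ($r = 0 + 1 = 1$)
$j{\left(B \right)} = 6 B$ ($j{\left(B \right)} = 3 \cdot 2 B = 6 B$)
$V{\left(a \right)} = \frac{8 + a}{-9 + a}$
$Q{\left(y \right)} = - y$
$Q{\left(1 - 0 \right)} - 113 V{\left(j{\left(r \right)} \right)} = - (1 - 0) - 113 \frac{8 + 6 \cdot 1}{-9 + 6 \cdot 1} = - (1 + 0) - 113 \frac{8 + 6}{-9 + 6} = \left(-1\right) 1 - 113 \frac{1}{-3} \cdot 14 = -1 - 113 \left(\left(- \frac{1}{3}\right) 14\right) = -1 - - \frac{1582}{3} = -1 + \frac{1582}{3} = \frac{1579}{3}$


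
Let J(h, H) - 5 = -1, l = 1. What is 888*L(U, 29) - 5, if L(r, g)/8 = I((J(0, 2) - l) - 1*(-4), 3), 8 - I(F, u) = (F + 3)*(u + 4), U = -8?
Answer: -440453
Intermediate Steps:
J(h, H) = 4 (J(h, H) = 5 - 1 = 4)
I(F, u) = 8 - (3 + F)*(4 + u) (I(F, u) = 8 - (F + 3)*(u + 4) = 8 - (3 + F)*(4 + u))
L(r, g) = -496 (L(r, g) = 8*(-4 - 4*((4 - 1*1) - 1*(-4)) - 3*3 - 1*((4 - 1*1) - 1*(-4))*3) = 8*(-4 - 4*((4 - 1) + 4) - 9 - 1*((4 - 1) + 4)*3) = 8*(-4 - 4*(3 + 4) - 9 - 1*(3 + 4)*3) = 8*(-4 - 4*7 - 9 - 1*7*3) = 8*(-4 - 28 - 9 - 21) = 8*(-62) = -496)
888*L(U, 29) - 5 = 888*(-496) - 5 = -440448 - 5 = -440453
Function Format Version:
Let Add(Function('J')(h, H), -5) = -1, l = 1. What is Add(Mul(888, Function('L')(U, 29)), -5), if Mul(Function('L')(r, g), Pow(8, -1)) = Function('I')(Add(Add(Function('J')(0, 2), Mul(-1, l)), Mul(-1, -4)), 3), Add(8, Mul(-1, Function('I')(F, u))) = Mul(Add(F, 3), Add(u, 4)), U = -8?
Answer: -440453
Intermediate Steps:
Function('J')(h, H) = 4 (Function('J')(h, H) = Add(5, -1) = 4)
Function('I')(F, u) = Add(8, Mul(-1, Add(3, F), Add(4, u))) (Function('I')(F, u) = Add(8, Mul(-1, Mul(Add(F, 3), Add(u, 4)))) = Add(8, Mul(-1, Mul(Add(3, F), Add(4, u)))) = Add(8, Mul(-1, Add(3, F), Add(4, u))))
Function('L')(r, g) = -496 (Function('L')(r, g) = Mul(8, Add(-4, Mul(-4, Add(Add(4, Mul(-1, 1)), Mul(-1, -4))), Mul(-3, 3), Mul(-1, Add(Add(4, Mul(-1, 1)), Mul(-1, -4)), 3))) = Mul(8, Add(-4, Mul(-4, Add(Add(4, -1), 4)), -9, Mul(-1, Add(Add(4, -1), 4), 3))) = Mul(8, Add(-4, Mul(-4, Add(3, 4)), -9, Mul(-1, Add(3, 4), 3))) = Mul(8, Add(-4, Mul(-4, 7), -9, Mul(-1, 7, 3))) = Mul(8, Add(-4, -28, -9, -21)) = Mul(8, -62) = -496)
Add(Mul(888, Function('L')(U, 29)), -5) = Add(Mul(888, -496), -5) = Add(-440448, -5) = -440453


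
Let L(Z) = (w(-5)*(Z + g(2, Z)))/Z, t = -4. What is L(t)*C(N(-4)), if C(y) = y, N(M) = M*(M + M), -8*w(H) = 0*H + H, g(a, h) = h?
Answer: 40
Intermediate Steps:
w(H) = -H/8 (w(H) = -(0*H + H)/8 = -(0 + H)/8 = -H/8)
N(M) = 2*M² (N(M) = M*(2*M) = 2*M²)
L(Z) = 5/4 (L(Z) = ((-⅛*(-5))*(Z + Z))/Z = (5*(2*Z)/8)/Z = (5*Z/4)/Z = 5/4)
L(t)*C(N(-4)) = 5*(2*(-4)²)/4 = 5*(2*16)/4 = (5/4)*32 = 40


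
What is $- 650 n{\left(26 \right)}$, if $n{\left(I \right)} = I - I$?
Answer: $0$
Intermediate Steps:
$n{\left(I \right)} = 0$
$- 650 n{\left(26 \right)} = \left(-650\right) 0 = 0$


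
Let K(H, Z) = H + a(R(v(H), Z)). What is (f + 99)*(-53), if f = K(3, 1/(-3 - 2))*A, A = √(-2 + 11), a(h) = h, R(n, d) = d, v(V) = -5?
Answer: -28461/5 ≈ -5692.2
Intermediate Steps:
K(H, Z) = H + Z
A = 3 (A = √9 = 3)
f = 42/5 (f = (3 + 1/(-3 - 2))*3 = (3 + 1/(-5))*3 = (3 - ⅕)*3 = (14/5)*3 = 42/5 ≈ 8.4000)
(f + 99)*(-53) = (42/5 + 99)*(-53) = (537/5)*(-53) = -28461/5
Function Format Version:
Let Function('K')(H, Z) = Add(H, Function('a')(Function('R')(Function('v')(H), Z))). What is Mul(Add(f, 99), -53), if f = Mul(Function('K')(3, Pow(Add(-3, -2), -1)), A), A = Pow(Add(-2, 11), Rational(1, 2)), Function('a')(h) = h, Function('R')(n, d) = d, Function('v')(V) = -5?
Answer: Rational(-28461, 5) ≈ -5692.2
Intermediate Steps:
Function('K')(H, Z) = Add(H, Z)
A = 3 (A = Pow(9, Rational(1, 2)) = 3)
f = Rational(42, 5) (f = Mul(Add(3, Pow(Add(-3, -2), -1)), 3) = Mul(Add(3, Pow(-5, -1)), 3) = Mul(Add(3, Rational(-1, 5)), 3) = Mul(Rational(14, 5), 3) = Rational(42, 5) ≈ 8.4000)
Mul(Add(f, 99), -53) = Mul(Add(Rational(42, 5), 99), -53) = Mul(Rational(537, 5), -53) = Rational(-28461, 5)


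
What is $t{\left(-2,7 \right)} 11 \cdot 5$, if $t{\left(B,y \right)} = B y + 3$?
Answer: $-605$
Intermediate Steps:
$t{\left(B,y \right)} = 3 + B y$
$t{\left(-2,7 \right)} 11 \cdot 5 = \left(3 - 14\right) 11 \cdot 5 = \left(-11\right) 11 \cdot 5 = \left(-121\right) 5 = -605$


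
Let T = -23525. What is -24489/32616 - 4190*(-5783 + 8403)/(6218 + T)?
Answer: 13245484951/20906856 ≈ 633.55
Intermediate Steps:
-24489/32616 - 4190*(-5783 + 8403)/(6218 + T) = -24489/32616 - 4190*(-5783 + 8403)/(6218 - 23525) = -24489*1/32616 - 4190/((-17307/2620)) = -907/1208 - 4190/((-17307*1/2620)) = -907/1208 - 4190/(-17307/2620) = -907/1208 - 4190*(-2620/17307) = -907/1208 + 10977800/17307 = 13245484951/20906856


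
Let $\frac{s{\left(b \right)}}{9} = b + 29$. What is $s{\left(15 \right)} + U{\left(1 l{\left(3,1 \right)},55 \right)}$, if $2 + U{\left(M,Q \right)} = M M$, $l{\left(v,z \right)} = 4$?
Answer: $410$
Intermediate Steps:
$U{\left(M,Q \right)} = -2 + M^{2}$ ($U{\left(M,Q \right)} = -2 + M M = -2 + M^{2}$)
$s{\left(b \right)} = 261 + 9 b$ ($s{\left(b \right)} = 9 \left(b + 29\right) = 9 \left(29 + b\right) = 261 + 9 b$)
$s{\left(15 \right)} + U{\left(1 l{\left(3,1 \right)},55 \right)} = \left(261 + 9 \cdot 15\right) - \left(2 - \left(1 \cdot 4\right)^{2}\right) = \left(261 + 135\right) - \left(2 - 4^{2}\right) = 396 + \left(-2 + 16\right) = 396 + 14 = 410$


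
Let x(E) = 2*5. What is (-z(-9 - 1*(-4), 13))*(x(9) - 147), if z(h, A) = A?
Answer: 1781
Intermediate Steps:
x(E) = 10
(-z(-9 - 1*(-4), 13))*(x(9) - 147) = (-1*13)*(10 - 147) = -13*(-137) = 1781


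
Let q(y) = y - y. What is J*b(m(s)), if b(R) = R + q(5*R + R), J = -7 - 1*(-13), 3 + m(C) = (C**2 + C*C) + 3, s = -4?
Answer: 192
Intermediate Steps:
m(C) = 2*C**2 (m(C) = -3 + ((C**2 + C*C) + 3) = -3 + ((C**2 + C**2) + 3) = -3 + (2*C**2 + 3) = -3 + (3 + 2*C**2) = 2*C**2)
J = 6 (J = -7 + 13 = 6)
q(y) = 0
b(R) = R (b(R) = R + 0 = R)
J*b(m(s)) = 6*(2*(-4)**2) = 6*(2*16) = 6*32 = 192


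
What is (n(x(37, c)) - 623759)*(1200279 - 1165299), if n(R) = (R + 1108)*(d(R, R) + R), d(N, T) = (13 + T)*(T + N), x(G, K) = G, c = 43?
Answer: 127855607880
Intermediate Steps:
d(N, T) = (13 + T)*(N + T)
n(R) = (1108 + R)*(2*R² + 27*R) (n(R) = (R + 1108)*((R² + 13*R + 13*R + R*R) + R) = (1108 + R)*((R² + 13*R + 13*R + R²) + R) = (1108 + R)*((2*R² + 26*R) + R) = (1108 + R)*(2*R² + 27*R))
(n(x(37, c)) - 623759)*(1200279 - 1165299) = (37*(29916 + 2*37² + 2243*37) - 623759)*(1200279 - 1165299) = (37*(29916 + 2*1369 + 82991) - 623759)*34980 = (37*(29916 + 2738 + 82991) - 623759)*34980 = (37*115645 - 623759)*34980 = (4278865 - 623759)*34980 = 3655106*34980 = 127855607880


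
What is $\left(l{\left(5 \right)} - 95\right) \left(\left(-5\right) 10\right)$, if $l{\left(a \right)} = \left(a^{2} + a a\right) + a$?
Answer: $2000$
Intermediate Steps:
$l{\left(a \right)} = a + 2 a^{2}$ ($l{\left(a \right)} = \left(a^{2} + a^{2}\right) + a = 2 a^{2} + a = a + 2 a^{2}$)
$\left(l{\left(5 \right)} - 95\right) \left(\left(-5\right) 10\right) = \left(5 \left(1 + 2 \cdot 5\right) - 95\right) \left(\left(-5\right) 10\right) = \left(5 \left(1 + 10\right) - 95\right) \left(-50\right) = \left(5 \cdot 11 - 95\right) \left(-50\right) = \left(55 - 95\right) \left(-50\right) = \left(-40\right) \left(-50\right) = 2000$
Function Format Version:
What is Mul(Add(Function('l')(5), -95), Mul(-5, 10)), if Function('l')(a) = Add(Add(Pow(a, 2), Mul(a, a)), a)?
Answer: 2000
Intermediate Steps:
Function('l')(a) = Add(a, Mul(2, Pow(a, 2))) (Function('l')(a) = Add(Add(Pow(a, 2), Pow(a, 2)), a) = Add(Mul(2, Pow(a, 2)), a) = Add(a, Mul(2, Pow(a, 2))))
Mul(Add(Function('l')(5), -95), Mul(-5, 10)) = Mul(Add(Mul(5, Add(1, Mul(2, 5))), -95), Mul(-5, 10)) = Mul(Add(Mul(5, Add(1, 10)), -95), -50) = Mul(Add(Mul(5, 11), -95), -50) = Mul(Add(55, -95), -50) = Mul(-40, -50) = 2000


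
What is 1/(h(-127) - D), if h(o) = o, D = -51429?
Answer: 1/51302 ≈ 1.9492e-5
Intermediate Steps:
1/(h(-127) - D) = 1/(-127 - 1*(-51429)) = 1/(-127 + 51429) = 1/51302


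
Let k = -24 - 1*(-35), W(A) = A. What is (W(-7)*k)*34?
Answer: -2618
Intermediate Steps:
k = 11 (k = -24 + 35 = 11)
(W(-7)*k)*34 = -7*11*34 = -77*34 = -2618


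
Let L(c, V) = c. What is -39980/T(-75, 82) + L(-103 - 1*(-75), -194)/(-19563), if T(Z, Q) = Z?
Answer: 52142056/97815 ≈ 533.07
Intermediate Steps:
-39980/T(-75, 82) + L(-103 - 1*(-75), -194)/(-19563) = -39980/(-75) + (-103 - 1*(-75))/(-19563) = -39980*(-1/75) + (-103 + 75)*(-1/19563) = 7996/15 - 28*(-1/19563) = 7996/15 + 28/19563 = 52142056/97815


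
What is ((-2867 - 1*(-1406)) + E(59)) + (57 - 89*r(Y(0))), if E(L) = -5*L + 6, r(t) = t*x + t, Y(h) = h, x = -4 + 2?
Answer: -1693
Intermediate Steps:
x = -2
r(t) = -t (r(t) = t*(-2) + t = -2*t + t = -t)
E(L) = 6 - 5*L
((-2867 - 1*(-1406)) + E(59)) + (57 - 89*r(Y(0))) = ((-2867 - 1*(-1406)) + (6 - 5*59)) + (57 - (-89)*0) = ((-2867 + 1406) + (6 - 295)) + (57 - 89*0) = (-1461 - 289) + (57 + 0) = -1750 + 57 = -1693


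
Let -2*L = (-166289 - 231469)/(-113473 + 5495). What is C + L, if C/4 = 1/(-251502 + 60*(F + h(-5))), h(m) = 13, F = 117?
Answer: -24233820985/13157227278 ≈ -1.8419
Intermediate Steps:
L = -198879/107978 (L = -(-166289 - 231469)/(2*(-113473 + 5495)) = -(-198879)/(-107978) = -(-198879)*(-1)/107978 = -1/2*198879/53989 = -198879/107978 ≈ -1.8418)
C = -2/121851 (C = 4/(-251502 + 60*(117 + 13)) = 4/(-251502 + 60*130) = 4/(-251502 + 7800) = 4/(-243702) = 4*(-1/243702) = -2/121851 ≈ -1.6413e-5)
C + L = -2/121851 - 198879/107978 = -24233820985/13157227278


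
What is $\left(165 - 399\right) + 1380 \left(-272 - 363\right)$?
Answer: $-876534$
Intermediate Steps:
$\left(165 - 399\right) + 1380 \left(-272 - 363\right) = -234 + 1380 \left(-272 - 363\right) = -234 + 1380 \left(-635\right) = -234 - 876300 = -876534$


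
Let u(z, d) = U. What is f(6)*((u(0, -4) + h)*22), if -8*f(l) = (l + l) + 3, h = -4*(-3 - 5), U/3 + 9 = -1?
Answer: -165/2 ≈ -82.500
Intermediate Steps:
U = -30 (U = -27 + 3*(-1) = -27 - 3 = -30)
u(z, d) = -30
h = 32 (h = -4*(-8) = 32)
f(l) = -3/8 - l/4 (f(l) = -((l + l) + 3)/8 = -(2*l + 3)/8 = -(3 + 2*l)/8 = -3/8 - l/4)
f(6)*((u(0, -4) + h)*22) = (-3/8 - ¼*6)*((-30 + 32)*22) = (-3/8 - 3/2)*(2*22) = -15/8*44 = -165/2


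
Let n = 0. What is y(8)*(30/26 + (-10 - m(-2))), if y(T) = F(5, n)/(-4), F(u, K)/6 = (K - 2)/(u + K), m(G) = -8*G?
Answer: -969/65 ≈ -14.908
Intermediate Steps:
F(u, K) = 6*(-2 + K)/(K + u) (F(u, K) = 6*((K - 2)/(u + K)) = 6*((-2 + K)/(K + u)) = 6*(-2 + K)/(K + u))
y(T) = ⅗ (y(T) = (6*(-2 + 0)/(0 + 5))/(-4) = (6*(-2)/5)*(-¼) = (6*(⅕)*(-2))*(-¼) = -12/5*(-¼) = ⅗)
y(8)*(30/26 + (-10 - m(-2))) = 3*(30/26 + (-10 - (-8)*(-2)))/5 = 3*(30*(1/26) + (-10 - 1*16))/5 = 3*(15/13 + (-10 - 16))/5 = 3*(15/13 - 26)/5 = (⅗)*(-323/13) = -969/65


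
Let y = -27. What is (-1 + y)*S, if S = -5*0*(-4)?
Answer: 0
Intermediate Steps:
S = 0 (S = 0*(-4) = 0)
(-1 + y)*S = (-1 - 27)*0 = -28*0 = 0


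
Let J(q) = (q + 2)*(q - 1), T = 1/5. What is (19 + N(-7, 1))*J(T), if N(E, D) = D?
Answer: -176/5 ≈ -35.200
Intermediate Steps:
T = 1/5 ≈ 0.20000
J(q) = (-1 + q)*(2 + q) (J(q) = (2 + q)*(-1 + q) = (-1 + q)*(2 + q))
(19 + N(-7, 1))*J(T) = (19 + 1)*(-2 + 1/5 + (1/5)**2) = 20*(-2 + 1/5 + 1/25) = 20*(-44/25) = -176/5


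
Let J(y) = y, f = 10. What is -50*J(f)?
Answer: -500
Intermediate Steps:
-50*J(f) = -50*10 = -500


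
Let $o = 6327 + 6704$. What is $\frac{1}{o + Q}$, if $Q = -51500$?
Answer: $- \frac{1}{38469} \approx -2.5995 \cdot 10^{-5}$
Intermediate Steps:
$o = 13031$
$\frac{1}{o + Q} = \frac{1}{13031 - 51500} = \frac{1}{-38469} = - \frac{1}{38469}$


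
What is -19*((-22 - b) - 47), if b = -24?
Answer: 855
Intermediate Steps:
-19*((-22 - b) - 47) = -19*((-22 - 1*(-24)) - 47) = -19*((-22 + 24) - 47) = -19*(2 - 47) = -19*(-45) = 855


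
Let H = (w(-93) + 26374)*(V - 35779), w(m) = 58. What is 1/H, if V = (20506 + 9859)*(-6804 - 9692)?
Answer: -1/13240761999808 ≈ -7.5524e-14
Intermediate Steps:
V = -500901040 (V = 30365*(-16496) = -500901040)
H = -13240761999808 (H = (58 + 26374)*(-500901040 - 35779) = 26432*(-500936819) = -13240761999808)
1/H = 1/(-13240761999808) = -1/13240761999808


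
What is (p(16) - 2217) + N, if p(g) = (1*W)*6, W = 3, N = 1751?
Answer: -448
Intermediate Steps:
p(g) = 18 (p(g) = (1*3)*6 = 3*6 = 18)
(p(16) - 2217) + N = (18 - 2217) + 1751 = -2199 + 1751 = -448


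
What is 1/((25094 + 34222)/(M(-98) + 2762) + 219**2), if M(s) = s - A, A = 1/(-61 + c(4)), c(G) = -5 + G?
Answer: 165169/7925348001 ≈ 2.0841e-5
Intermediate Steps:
A = -1/62 (A = 1/(-61 + (-5 + 4)) = 1/(-61 - 1) = 1/(-62) = -1/62 ≈ -0.016129)
M(s) = 1/62 + s (M(s) = s - 1*(-1/62) = s + 1/62 = 1/62 + s)
1/((25094 + 34222)/(M(-98) + 2762) + 219**2) = 1/((25094 + 34222)/((1/62 - 98) + 2762) + 219**2) = 1/(59316/(-6075/62 + 2762) + 47961) = 1/(59316/(165169/62) + 47961) = 1/(59316*(62/165169) + 47961) = 1/(3677592/165169 + 47961) = 1/(7925348001/165169) = 165169/7925348001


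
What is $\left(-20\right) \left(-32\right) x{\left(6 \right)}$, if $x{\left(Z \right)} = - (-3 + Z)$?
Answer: $-1920$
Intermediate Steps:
$x{\left(Z \right)} = 3 - Z$
$\left(-20\right) \left(-32\right) x{\left(6 \right)} = \left(-20\right) \left(-32\right) \left(3 - 6\right) = 640 \left(3 - 6\right) = 640 \left(-3\right) = -1920$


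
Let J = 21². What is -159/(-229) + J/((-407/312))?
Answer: -31443855/93203 ≈ -337.37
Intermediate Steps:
J = 441
-159/(-229) + J/((-407/312)) = -159/(-229) + 441/((-407/312)) = -159*(-1/229) + 441/((-407*1/312)) = 159/229 + 441/(-407/312) = 159/229 + 441*(-312/407) = 159/229 - 137592/407 = -31443855/93203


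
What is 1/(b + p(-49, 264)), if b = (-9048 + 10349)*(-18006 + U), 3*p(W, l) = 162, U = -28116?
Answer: -1/60004668 ≈ -1.6665e-8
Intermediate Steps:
p(W, l) = 54 (p(W, l) = (⅓)*162 = 54)
b = -60004722 (b = (-9048 + 10349)*(-18006 - 28116) = 1301*(-46122) = -60004722)
1/(b + p(-49, 264)) = 1/(-60004722 + 54) = 1/(-60004668) = -1/60004668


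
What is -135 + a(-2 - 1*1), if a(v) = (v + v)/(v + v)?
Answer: -134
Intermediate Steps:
a(v) = 1 (a(v) = (2*v)/((2*v)) = (2*v)*(1/(2*v)) = 1)
-135 + a(-2 - 1*1) = -135 + 1 = -134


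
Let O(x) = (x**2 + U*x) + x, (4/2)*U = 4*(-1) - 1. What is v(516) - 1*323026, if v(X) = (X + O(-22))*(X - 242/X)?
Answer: 54055523/258 ≈ 2.0952e+5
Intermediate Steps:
U = -5/2 (U = (4*(-1) - 1)/2 = (-4 - 1)/2 = (1/2)*(-5) = -5/2 ≈ -2.5000)
O(x) = x**2 - 3*x/2 (O(x) = (x**2 - 5*x/2) + x = x**2 - 3*x/2)
v(X) = (517 + X)*(X - 242/X) (v(X) = (X + (1/2)*(-22)*(-3 + 2*(-22)))*(X - 242/X) = (X + (1/2)*(-22)*(-3 - 44))*(X - 242/X) = (X + (1/2)*(-22)*(-47))*(X - 242/X) = (X + 517)*(X - 242/X) = (517 + X)*(X - 242/X))
v(516) - 1*323026 = (-242 + 516**2 - 125114/516 + 517*516) - 1*323026 = (-242 + 266256 - 125114*1/516 + 266772) - 323026 = (-242 + 266256 - 62557/258 + 266772) - 323026 = 137396231/258 - 323026 = 54055523/258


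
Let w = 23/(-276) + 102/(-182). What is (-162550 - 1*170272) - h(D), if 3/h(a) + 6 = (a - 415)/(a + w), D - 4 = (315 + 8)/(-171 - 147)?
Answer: -8206916175095/24658576 ≈ -3.3282e+5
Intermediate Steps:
D = 949/318 (D = 4 + (315 + 8)/(-171 - 147) = 4 + 323/(-318) = 4 + 323*(-1/318) = 4 - 323/318 = 949/318 ≈ 2.9843)
w = -703/1092 (w = 23*(-1/276) + 102*(-1/182) = -1/12 - 51/91 = -703/1092 ≈ -0.64377)
h(a) = 3/(-6 + (-415 + a)/(-703/1092 + a)) (h(a) = 3/(-6 + (a - 415)/(a - 703/1092)) = 3/(-6 + (-415 + a)/(-703/1092 + a)))
(-162550 - 1*170272) - h(D) = (-162550 - 1*170272) - (703 - 1092*949/318)/(2*(74827 + 910*(949/318))) = (-162550 - 170272) - (703 - 172718/53)/(2*(74827 + 431795/159)) = -332822 - (-135459)/(2*12329288/159*53) = -332822 - 159*(-135459)/(2*12329288*53) = -332822 - 1*(-406377/24658576) = -332822 + 406377/24658576 = -8206916175095/24658576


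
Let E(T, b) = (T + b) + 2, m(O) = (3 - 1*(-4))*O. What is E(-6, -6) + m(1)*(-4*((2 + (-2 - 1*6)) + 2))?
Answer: 102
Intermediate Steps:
m(O) = 7*O (m(O) = (3 + 4)*O = 7*O)
E(T, b) = 2 + T + b
E(-6, -6) + m(1)*(-4*((2 + (-2 - 1*6)) + 2)) = (2 - 6 - 6) + (7*1)*(-4*((2 + (-2 - 1*6)) + 2)) = -10 + 7*(-4*((2 + (-2 - 6)) + 2)) = -10 + 7*(-4*((2 - 8) + 2)) = -10 + 7*(-4*(-6 + 2)) = -10 + 7*(-4*(-4)) = -10 + 7*16 = -10 + 112 = 102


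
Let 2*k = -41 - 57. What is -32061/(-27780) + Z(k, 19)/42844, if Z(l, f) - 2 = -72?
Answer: 114306407/99183860 ≈ 1.1525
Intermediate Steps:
k = -49 (k = (-41 - 57)/2 = (½)*(-98) = -49)
Z(l, f) = -70 (Z(l, f) = 2 - 72 = -70)
-32061/(-27780) + Z(k, 19)/42844 = -32061/(-27780) - 70/42844 = -32061*(-1/27780) - 70*1/42844 = 10687/9260 - 35/21422 = 114306407/99183860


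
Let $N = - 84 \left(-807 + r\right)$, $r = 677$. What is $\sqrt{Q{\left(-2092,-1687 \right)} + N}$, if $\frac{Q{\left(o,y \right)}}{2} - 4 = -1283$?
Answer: $\sqrt{8362} \approx 91.444$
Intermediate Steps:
$Q{\left(o,y \right)} = -2558$ ($Q{\left(o,y \right)} = 8 + 2 \left(-1283\right) = 8 - 2566 = -2558$)
$N = 10920$ ($N = - 84 \left(-807 + 677\right) = \left(-84\right) \left(-130\right) = 10920$)
$\sqrt{Q{\left(-2092,-1687 \right)} + N} = \sqrt{-2558 + 10920} = \sqrt{8362}$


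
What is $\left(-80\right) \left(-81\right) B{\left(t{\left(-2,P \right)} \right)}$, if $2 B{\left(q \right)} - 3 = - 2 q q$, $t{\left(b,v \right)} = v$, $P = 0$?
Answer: $9720$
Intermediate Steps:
$B{\left(q \right)} = \frac{3}{2} - q^{2}$ ($B{\left(q \right)} = \frac{3}{2} + \frac{- 2 q q}{2} = \frac{3}{2} + \frac{\left(-2\right) q^{2}}{2} = \frac{3}{2} - q^{2}$)
$\left(-80\right) \left(-81\right) B{\left(t{\left(-2,P \right)} \right)} = \left(-80\right) \left(-81\right) \left(\frac{3}{2} - 0^{2}\right) = 6480 \left(\frac{3}{2} - 0\right) = 6480 \left(\frac{3}{2} + 0\right) = 6480 \cdot \frac{3}{2} = 9720$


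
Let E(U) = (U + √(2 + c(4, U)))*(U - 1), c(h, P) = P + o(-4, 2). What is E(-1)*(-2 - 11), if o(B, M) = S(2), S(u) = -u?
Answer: -26 + 26*I ≈ -26.0 + 26.0*I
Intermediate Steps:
o(B, M) = -2 (o(B, M) = -1*2 = -2)
c(h, P) = -2 + P (c(h, P) = P - 2 = -2 + P)
E(U) = (-1 + U)*(U + √U) (E(U) = (U + √(2 + (-2 + U)))*(U - 1) = (U + √U)*(-1 + U) = (-1 + U)*(U + √U))
E(-1)*(-2 - 11) = ((-1)² + (-1)^(3/2) - 1*(-1) - √(-1))*(-2 - 11) = (1 - I + 1 - I)*(-13) = (2 - 2*I)*(-13) = -26 + 26*I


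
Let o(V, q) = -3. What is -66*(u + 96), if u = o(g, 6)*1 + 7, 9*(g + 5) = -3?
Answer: -6600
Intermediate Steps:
g = -16/3 (g = -5 + (1/9)*(-3) = -5 - 1/3 = -16/3 ≈ -5.3333)
u = 4 (u = -3*1 + 7 = -3 + 7 = 4)
-66*(u + 96) = -66*(4 + 96) = -66*100 = -6600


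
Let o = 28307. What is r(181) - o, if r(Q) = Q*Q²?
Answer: 5901434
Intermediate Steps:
r(Q) = Q³
r(181) - o = 181³ - 1*28307 = 5929741 - 28307 = 5901434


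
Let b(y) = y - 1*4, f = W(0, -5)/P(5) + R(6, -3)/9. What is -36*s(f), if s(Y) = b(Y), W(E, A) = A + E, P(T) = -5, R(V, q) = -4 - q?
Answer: 112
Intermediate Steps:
f = 8/9 (f = (-5 + 0)/(-5) + (-4 - 1*(-3))/9 = -5*(-⅕) + (-4 + 3)*(⅑) = 1 - 1*⅑ = 1 - ⅑ = 8/9 ≈ 0.88889)
b(y) = -4 + y (b(y) = y - 4 = -4 + y)
s(Y) = -4 + Y
-36*s(f) = -36*(-4 + 8/9) = -36*(-28/9) = 112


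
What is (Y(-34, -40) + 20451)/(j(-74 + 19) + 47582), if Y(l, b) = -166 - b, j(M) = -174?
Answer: 20325/47408 ≈ 0.42873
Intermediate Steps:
(Y(-34, -40) + 20451)/(j(-74 + 19) + 47582) = ((-166 - 1*(-40)) + 20451)/(-174 + 47582) = ((-166 + 40) + 20451)/47408 = (-126 + 20451)*(1/47408) = 20325*(1/47408) = 20325/47408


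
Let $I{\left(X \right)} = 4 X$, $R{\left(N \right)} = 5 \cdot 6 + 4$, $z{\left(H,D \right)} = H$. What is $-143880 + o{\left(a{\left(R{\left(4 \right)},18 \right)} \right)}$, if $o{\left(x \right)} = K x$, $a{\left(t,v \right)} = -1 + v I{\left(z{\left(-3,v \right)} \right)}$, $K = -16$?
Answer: $-140408$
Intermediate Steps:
$R{\left(N \right)} = 34$ ($R{\left(N \right)} = 30 + 4 = 34$)
$a{\left(t,v \right)} = -1 - 12 v$ ($a{\left(t,v \right)} = -1 + v 4 \left(-3\right) = -1 + v \left(-12\right) = -1 - 12 v$)
$o{\left(x \right)} = - 16 x$
$-143880 + o{\left(a{\left(R{\left(4 \right)},18 \right)} \right)} = -143880 - 16 \left(-1 - 216\right) = -143880 - -3472 = -143880 + 3472 = -140408$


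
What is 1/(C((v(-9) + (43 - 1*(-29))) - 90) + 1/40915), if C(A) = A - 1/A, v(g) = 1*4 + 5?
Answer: -368235/3273191 ≈ -0.11250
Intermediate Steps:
v(g) = 9 (v(g) = 4 + 5 = 9)
1/(C((v(-9) + (43 - 1*(-29))) - 90) + 1/40915) = 1/((((9 + (43 - 1*(-29))) - 90) - 1/((9 + (43 - 1*(-29))) - 90)) + 1/40915) = 1/((((9 + (43 + 29)) - 90) - 1/((9 + (43 + 29)) - 90)) + 1/40915) = 1/((((9 + 72) - 90) - 1/((9 + 72) - 90)) + 1/40915) = 1/(((81 - 90) - 1/(81 - 90)) + 1/40915) = 1/((-9 - 1/(-9)) + 1/40915) = 1/((-9 - 1*(-⅑)) + 1/40915) = 1/((-9 + ⅑) + 1/40915) = 1/(-80/9 + 1/40915) = 1/(-3273191/368235) = -368235/3273191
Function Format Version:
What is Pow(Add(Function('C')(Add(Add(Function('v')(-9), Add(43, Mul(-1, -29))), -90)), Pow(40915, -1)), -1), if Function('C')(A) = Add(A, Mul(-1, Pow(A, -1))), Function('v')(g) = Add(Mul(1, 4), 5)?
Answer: Rational(-368235, 3273191) ≈ -0.11250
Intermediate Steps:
Function('v')(g) = 9 (Function('v')(g) = Add(4, 5) = 9)
Pow(Add(Function('C')(Add(Add(Function('v')(-9), Add(43, Mul(-1, -29))), -90)), Pow(40915, -1)), -1) = Pow(Add(Add(Add(Add(9, Add(43, Mul(-1, -29))), -90), Mul(-1, Pow(Add(Add(9, Add(43, Mul(-1, -29))), -90), -1))), Pow(40915, -1)), -1) = Pow(Add(Add(Add(Add(9, Add(43, 29)), -90), Mul(-1, Pow(Add(Add(9, Add(43, 29)), -90), -1))), Rational(1, 40915)), -1) = Pow(Add(Add(Add(Add(9, 72), -90), Mul(-1, Pow(Add(Add(9, 72), -90), -1))), Rational(1, 40915)), -1) = Pow(Add(Add(Add(81, -90), Mul(-1, Pow(Add(81, -90), -1))), Rational(1, 40915)), -1) = Pow(Add(Add(-9, Mul(-1, Pow(-9, -1))), Rational(1, 40915)), -1) = Pow(Add(Add(-9, Mul(-1, Rational(-1, 9))), Rational(1, 40915)), -1) = Pow(Add(Add(-9, Rational(1, 9)), Rational(1, 40915)), -1) = Pow(Add(Rational(-80, 9), Rational(1, 40915)), -1) = Pow(Rational(-3273191, 368235), -1) = Rational(-368235, 3273191)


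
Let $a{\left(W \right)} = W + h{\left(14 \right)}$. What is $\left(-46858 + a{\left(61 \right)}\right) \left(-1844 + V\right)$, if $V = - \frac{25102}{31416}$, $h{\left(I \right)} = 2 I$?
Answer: $\frac{17600998691}{204} \approx 8.6279 \cdot 10^{7}$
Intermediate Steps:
$V = - \frac{163}{204}$ ($V = \left(-25102\right) \frac{1}{31416} = - \frac{163}{204} \approx -0.79902$)
$a{\left(W \right)} = 28 + W$ ($a{\left(W \right)} = W + 2 \cdot 14 = W + 28 = 28 + W$)
$\left(-46858 + a{\left(61 \right)}\right) \left(-1844 + V\right) = \left(-46858 + \left(28 + 61\right)\right) \left(-1844 - \frac{163}{204}\right) = \left(-46858 + 89\right) \left(- \frac{376339}{204}\right) = \left(-46769\right) \left(- \frac{376339}{204}\right) = \frac{17600998691}{204}$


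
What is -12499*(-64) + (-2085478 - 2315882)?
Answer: -3601424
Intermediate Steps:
-12499*(-64) + (-2085478 - 2315882) = 799936 - 4401360 = -3601424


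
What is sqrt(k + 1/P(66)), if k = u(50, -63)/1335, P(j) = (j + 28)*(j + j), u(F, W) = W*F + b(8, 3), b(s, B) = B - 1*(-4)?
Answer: I*sqrt(1993743750130)/920260 ≈ 1.5343*I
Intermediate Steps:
b(s, B) = 4 + B (b(s, B) = B + 4 = 4 + B)
u(F, W) = 7 + F*W (u(F, W) = W*F + (4 + 3) = F*W + 7 = 7 + F*W)
P(j) = 2*j*(28 + j) (P(j) = (28 + j)*(2*j) = 2*j*(28 + j))
k = -3143/1335 (k = (7 + 50*(-63))/1335 = (7 - 3150)*(1/1335) = -3143*1/1335 = -3143/1335 ≈ -2.3543)
sqrt(k + 1/P(66)) = sqrt(-3143/1335 + 1/(2*66*(28 + 66))) = sqrt(-3143/1335 + 1/(2*66*94)) = sqrt(-3143/1335 + 1/12408) = sqrt(-4333001/1840520) = I*sqrt(1993743750130)/920260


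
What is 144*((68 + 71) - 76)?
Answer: 9072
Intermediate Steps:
144*((68 + 71) - 76) = 144*(139 - 76) = 144*63 = 9072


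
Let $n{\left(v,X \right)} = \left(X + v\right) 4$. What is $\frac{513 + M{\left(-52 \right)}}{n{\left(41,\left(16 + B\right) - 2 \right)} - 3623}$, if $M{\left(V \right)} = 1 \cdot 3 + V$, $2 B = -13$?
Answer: $- \frac{464}{3429} \approx -0.13532$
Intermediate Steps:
$B = - \frac{13}{2}$ ($B = \frac{1}{2} \left(-13\right) = - \frac{13}{2} \approx -6.5$)
$n{\left(v,X \right)} = 4 X + 4 v$
$M{\left(V \right)} = 3 + V$
$\frac{513 + M{\left(-52 \right)}}{n{\left(41,\left(16 + B\right) - 2 \right)} - 3623} = \frac{513 + \left(3 - 52\right)}{\left(4 \left(\left(16 - \frac{13}{2}\right) - 2\right) + 4 \cdot 41\right) - 3623} = \frac{513 - 49}{\left(4 \left(\frac{19}{2} - 2\right) + 164\right) - 3623} = \frac{464}{\left(4 \cdot \frac{15}{2} + 164\right) - 3623} = \frac{464}{\left(30 + 164\right) - 3623} = \frac{464}{194 - 3623} = \frac{464}{-3429} = 464 \left(- \frac{1}{3429}\right) = - \frac{464}{3429}$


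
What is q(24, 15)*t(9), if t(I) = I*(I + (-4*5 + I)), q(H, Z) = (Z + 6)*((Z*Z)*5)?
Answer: -425250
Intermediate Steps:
q(H, Z) = 5*Z²*(6 + Z) (q(H, Z) = (6 + Z)*(Z²*5) = (6 + Z)*(5*Z²) = 5*Z²*(6 + Z))
t(I) = I*(-20 + 2*I) (t(I) = I*(I + (-20 + I)) = I*(-20 + 2*I))
q(24, 15)*t(9) = (5*15²*(6 + 15))*(2*9*(-10 + 9)) = (5*225*21)*(2*9*(-1)) = 23625*(-18) = -425250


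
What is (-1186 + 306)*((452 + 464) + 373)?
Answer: -1134320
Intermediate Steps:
(-1186 + 306)*((452 + 464) + 373) = -880*(916 + 373) = -880*1289 = -1134320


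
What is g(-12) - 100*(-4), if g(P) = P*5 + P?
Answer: 328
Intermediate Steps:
g(P) = 6*P (g(P) = 5*P + P = 6*P)
g(-12) - 100*(-4) = 6*(-12) - 100*(-4) = -72 + 400 = 328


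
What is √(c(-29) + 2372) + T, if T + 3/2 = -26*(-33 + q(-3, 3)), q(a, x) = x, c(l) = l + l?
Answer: 1557/2 + √2314 ≈ 826.60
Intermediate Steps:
c(l) = 2*l
T = 1557/2 (T = -3/2 - 26*(-33 + 3) = -3/2 - 26*(-30) = -3/2 + 780 = 1557/2 ≈ 778.50)
√(c(-29) + 2372) + T = √(2*(-29) + 2372) + 1557/2 = √(-58 + 2372) + 1557/2 = √2314 + 1557/2 = 1557/2 + √2314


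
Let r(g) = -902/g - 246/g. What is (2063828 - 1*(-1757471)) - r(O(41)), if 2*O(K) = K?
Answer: 3821355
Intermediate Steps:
O(K) = K/2
r(g) = -1148/g
(2063828 - 1*(-1757471)) - r(O(41)) = (2063828 - 1*(-1757471)) - (-1148)/((½)*41) = (2063828 + 1757471) - (-1148)/41/2 = 3821299 - (-1148)*2/41 = 3821299 - 1*(-56) = 3821299 + 56 = 3821355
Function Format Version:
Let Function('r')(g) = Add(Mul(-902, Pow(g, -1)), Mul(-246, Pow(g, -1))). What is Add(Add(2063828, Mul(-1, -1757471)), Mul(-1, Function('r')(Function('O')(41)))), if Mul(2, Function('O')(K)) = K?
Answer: 3821355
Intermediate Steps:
Function('O')(K) = Mul(Rational(1, 2), K)
Function('r')(g) = Mul(-1148, Pow(g, -1))
Add(Add(2063828, Mul(-1, -1757471)), Mul(-1, Function('r')(Function('O')(41)))) = Add(Add(2063828, Mul(-1, -1757471)), Mul(-1, Mul(-1148, Pow(Mul(Rational(1, 2), 41), -1)))) = Add(Add(2063828, 1757471), Mul(-1, Mul(-1148, Pow(Rational(41, 2), -1)))) = Add(3821299, Mul(-1, Mul(-1148, Rational(2, 41)))) = Add(3821299, Mul(-1, -56)) = Add(3821299, 56) = 3821355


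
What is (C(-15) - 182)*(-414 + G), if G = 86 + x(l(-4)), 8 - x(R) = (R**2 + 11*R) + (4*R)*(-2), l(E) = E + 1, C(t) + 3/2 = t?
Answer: 63520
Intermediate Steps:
C(t) = -3/2 + t
l(E) = 1 + E
x(R) = 8 - R**2 - 3*R (x(R) = 8 - ((R**2 + 11*R) + (4*R)*(-2)) = 8 - ((R**2 + 11*R) - 8*R) = 8 - (R**2 + 3*R) = 8 + (-R**2 - 3*R) = 8 - R**2 - 3*R)
G = 94 (G = 86 + (8 - (1 - 4)**2 - 3*(1 - 4)) = 86 + (8 - 1*(-3)**2 - 3*(-3)) = 86 + (8 - 1*9 + 9) = 86 + (8 - 9 + 9) = 86 + 8 = 94)
(C(-15) - 182)*(-414 + G) = ((-3/2 - 15) - 182)*(-414 + 94) = (-33/2 - 182)*(-320) = -397/2*(-320) = 63520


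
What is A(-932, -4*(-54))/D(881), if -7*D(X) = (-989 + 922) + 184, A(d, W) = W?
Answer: -168/13 ≈ -12.923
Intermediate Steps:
D(X) = -117/7 (D(X) = -((-989 + 922) + 184)/7 = -(-67 + 184)/7 = -⅐*117 = -117/7)
A(-932, -4*(-54))/D(881) = (-4*(-54))/(-117/7) = 216*(-7/117) = -168/13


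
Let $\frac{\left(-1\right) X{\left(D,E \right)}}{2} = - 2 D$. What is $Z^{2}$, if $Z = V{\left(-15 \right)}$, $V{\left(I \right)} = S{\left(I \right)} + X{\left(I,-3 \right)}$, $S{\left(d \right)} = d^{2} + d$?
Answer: $22500$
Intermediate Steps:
$X{\left(D,E \right)} = 4 D$ ($X{\left(D,E \right)} = - 2 \left(- 2 D\right) = 4 D$)
$S{\left(d \right)} = d + d^{2}$
$V{\left(I \right)} = 4 I + I \left(1 + I\right)$ ($V{\left(I \right)} = I \left(1 + I\right) + 4 I = 4 I + I \left(1 + I\right)$)
$Z = 150$ ($Z = - 15 \left(5 - 15\right) = \left(-15\right) \left(-10\right) = 150$)
$Z^{2} = 150^{2} = 22500$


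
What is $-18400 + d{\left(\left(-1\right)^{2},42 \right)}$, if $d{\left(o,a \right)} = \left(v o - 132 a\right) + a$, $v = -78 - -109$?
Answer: $-23871$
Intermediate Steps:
$v = 31$ ($v = -78 + 109 = 31$)
$d{\left(o,a \right)} = - 131 a + 31 o$ ($d{\left(o,a \right)} = \left(31 o - 132 a\right) + a = \left(- 132 a + 31 o\right) + a = - 131 a + 31 o$)
$-18400 + d{\left(\left(-1\right)^{2},42 \right)} = -18400 + \left(\left(-131\right) 42 + 31 \left(-1\right)^{2}\right) = -18400 + \left(-5502 + 31 \cdot 1\right) = -18400 + \left(-5502 + 31\right) = -18400 - 5471 = -23871$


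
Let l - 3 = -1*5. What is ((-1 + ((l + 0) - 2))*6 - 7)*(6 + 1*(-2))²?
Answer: -592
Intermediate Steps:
l = -2 (l = 3 - 1*5 = 3 - 5 = -2)
((-1 + ((l + 0) - 2))*6 - 7)*(6 + 1*(-2))² = ((-1 + ((-2 + 0) - 2))*6 - 7)*(6 + 1*(-2))² = ((-1 + (-2 - 2))*6 - 7)*(6 - 2)² = ((-1 - 4)*6 - 7)*4² = (-5*6 - 7)*16 = (-30 - 7)*16 = -37*16 = -592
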